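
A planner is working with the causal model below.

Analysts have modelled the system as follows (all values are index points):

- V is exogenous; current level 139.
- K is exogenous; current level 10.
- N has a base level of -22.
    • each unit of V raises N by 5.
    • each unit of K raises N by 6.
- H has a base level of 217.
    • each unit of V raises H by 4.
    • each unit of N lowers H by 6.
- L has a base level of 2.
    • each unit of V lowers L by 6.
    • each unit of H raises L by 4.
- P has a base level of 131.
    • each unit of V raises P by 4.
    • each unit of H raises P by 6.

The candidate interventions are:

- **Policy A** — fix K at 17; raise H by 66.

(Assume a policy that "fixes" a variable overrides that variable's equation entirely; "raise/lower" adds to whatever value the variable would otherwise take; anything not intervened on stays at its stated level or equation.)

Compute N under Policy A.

775

Policy A (K := 17, H + 66):
  V = 139
  K = 17
  N = -22 + 5·139 + 6·17 = 775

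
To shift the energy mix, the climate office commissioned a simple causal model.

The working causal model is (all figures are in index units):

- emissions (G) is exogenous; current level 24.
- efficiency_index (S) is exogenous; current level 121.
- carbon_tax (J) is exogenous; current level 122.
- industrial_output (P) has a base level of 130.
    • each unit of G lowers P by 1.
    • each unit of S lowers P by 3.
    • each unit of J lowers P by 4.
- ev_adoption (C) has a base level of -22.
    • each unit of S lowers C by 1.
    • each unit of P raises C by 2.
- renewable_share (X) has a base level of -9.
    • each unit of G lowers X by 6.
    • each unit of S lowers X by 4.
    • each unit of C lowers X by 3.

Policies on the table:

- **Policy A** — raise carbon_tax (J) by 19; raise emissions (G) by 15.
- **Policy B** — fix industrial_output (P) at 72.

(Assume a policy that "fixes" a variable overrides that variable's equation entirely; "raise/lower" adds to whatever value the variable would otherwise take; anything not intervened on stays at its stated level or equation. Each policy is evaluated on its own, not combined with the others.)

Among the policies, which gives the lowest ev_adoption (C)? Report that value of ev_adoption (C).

-1815

Policy A (J + 19, G + 15):
  G = 24 + 15 = 39
  S = 121
  J = 122 + 19 = 141
  P = 130 − 39 − 3·121 − 4·141 = -836
  C = -22 − 121 + 2·(-836) = -1815
Policy B (P := 72):
  G = 24
  S = 121
  J = 122
  P = 72
  C = -22 − 121 + 2·72 = 1
Comparing — Policy A: C=-1815, Policy B: C=1. Lowest is -1815 (Policy A).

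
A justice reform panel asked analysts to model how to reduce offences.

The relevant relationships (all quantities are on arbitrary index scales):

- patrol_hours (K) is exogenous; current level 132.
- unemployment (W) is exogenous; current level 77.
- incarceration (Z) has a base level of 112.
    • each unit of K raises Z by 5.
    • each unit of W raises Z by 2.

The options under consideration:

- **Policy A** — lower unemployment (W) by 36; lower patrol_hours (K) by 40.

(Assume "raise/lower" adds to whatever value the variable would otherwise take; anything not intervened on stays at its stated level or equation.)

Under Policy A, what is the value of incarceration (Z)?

Policy A (W − 36, K − 40):
  K = 132 − 40 = 92
  W = 77 − 36 = 41
  Z = 112 + 5·92 + 2·41 = 654

654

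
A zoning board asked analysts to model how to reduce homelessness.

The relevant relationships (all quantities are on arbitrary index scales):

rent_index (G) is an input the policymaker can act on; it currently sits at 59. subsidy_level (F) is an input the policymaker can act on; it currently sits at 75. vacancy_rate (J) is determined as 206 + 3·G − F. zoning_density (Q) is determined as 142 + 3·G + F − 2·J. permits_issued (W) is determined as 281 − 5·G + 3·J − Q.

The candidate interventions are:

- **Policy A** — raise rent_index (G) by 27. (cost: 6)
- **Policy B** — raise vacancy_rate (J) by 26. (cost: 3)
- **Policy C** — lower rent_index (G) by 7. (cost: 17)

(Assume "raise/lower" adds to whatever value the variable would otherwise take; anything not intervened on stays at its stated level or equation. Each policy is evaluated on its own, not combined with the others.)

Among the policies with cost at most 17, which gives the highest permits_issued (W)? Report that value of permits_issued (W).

1321

Policy A (G + 27):
  G = 59 + 27 = 86
  F = 75
  J = 206 + 3·86 − 75 = 389
  Q = 142 + 3·86 + 75 − 2·389 = -303
  W = 281 − 5·86 + 3·389 − (-303) = 1321
Policy B (J + 26):
  G = 59
  F = 75
  J = 206 + 3·59 − 75 (+26 from intervention) = 334
  Q = 142 + 3·59 + 75 − 2·334 = -274
  W = 281 − 5·59 + 3·334 − (-274) = 1262
Policy C (G − 7):
  G = 59 − 7 = 52
  F = 75
  J = 206 + 3·52 − 75 = 287
  Q = 142 + 3·52 + 75 − 2·287 = -201
  W = 281 − 5·52 + 3·287 − (-201) = 1083
Comparing — Policy A: W=1321, Policy B: W=1262, Policy C: W=1083. Highest is 1321 (Policy A).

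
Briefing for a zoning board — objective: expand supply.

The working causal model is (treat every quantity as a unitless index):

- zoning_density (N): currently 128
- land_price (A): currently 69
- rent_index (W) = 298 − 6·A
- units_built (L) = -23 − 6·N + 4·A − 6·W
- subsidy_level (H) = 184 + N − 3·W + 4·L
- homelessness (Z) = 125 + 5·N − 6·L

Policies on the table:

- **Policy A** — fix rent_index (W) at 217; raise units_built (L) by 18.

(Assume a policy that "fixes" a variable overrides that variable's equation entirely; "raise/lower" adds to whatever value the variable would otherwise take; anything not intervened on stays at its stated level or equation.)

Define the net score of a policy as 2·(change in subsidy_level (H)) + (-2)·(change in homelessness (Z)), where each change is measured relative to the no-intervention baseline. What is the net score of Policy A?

Baseline:
  N = 128
  A = 69
  W = 298 − 6·69 = -116
  L = -23 − 6·128 + 4·69 − 6·(-116) = 181
  H = 184 + 128 − 3·(-116) + 4·181 = 1384
  Z = 125 + 5·128 − 6·181 = -321
Policy A (W := 217, L + 18):
  N = 128
  A = 69
  W = 217
  L = -23 − 6·128 + 4·69 − 6·217 (+18 from intervention) = -1799
  H = 184 + 128 − 3·217 + 4·(-1799) = -7535
  Z = 125 + 5·128 − 6·(-1799) = 11559
ΔH = -7535 − 1384 = -8919; ΔZ = 11559 − (-321) = 11880
Score = 2·(-8919) + (-2)·11880 = -41598

-41598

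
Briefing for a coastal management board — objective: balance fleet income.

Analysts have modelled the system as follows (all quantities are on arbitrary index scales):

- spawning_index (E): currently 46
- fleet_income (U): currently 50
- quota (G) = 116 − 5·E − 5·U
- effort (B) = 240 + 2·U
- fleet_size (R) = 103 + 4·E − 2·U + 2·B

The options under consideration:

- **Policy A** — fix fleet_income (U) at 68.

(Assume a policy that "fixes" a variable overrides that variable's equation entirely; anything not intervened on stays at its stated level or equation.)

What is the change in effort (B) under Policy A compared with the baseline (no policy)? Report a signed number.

36

Baseline:
  U = 50
  B = 240 + 2·50 = 340
Policy A (U := 68):
  U = 68
  B = 240 + 2·68 = 376
Change in B: 376 − 340 = 36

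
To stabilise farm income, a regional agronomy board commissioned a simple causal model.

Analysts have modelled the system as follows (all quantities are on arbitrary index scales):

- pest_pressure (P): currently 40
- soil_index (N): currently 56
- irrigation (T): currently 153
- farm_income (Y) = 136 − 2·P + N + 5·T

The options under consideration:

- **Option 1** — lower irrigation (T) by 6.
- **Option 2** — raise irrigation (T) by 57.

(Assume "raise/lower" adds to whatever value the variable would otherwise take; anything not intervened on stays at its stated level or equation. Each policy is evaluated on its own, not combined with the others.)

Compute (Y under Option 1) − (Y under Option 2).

Option 1 (T − 6):
  P = 40
  N = 56
  T = 153 − 6 = 147
  Y = 136 − 2·40 + 56 + 5·147 = 847
Option 2 (T + 57):
  P = 40
  N = 56
  T = 153 + 57 = 210
  Y = 136 − 2·40 + 56 + 5·210 = 1162
Y: 847 − 1162 = -315

-315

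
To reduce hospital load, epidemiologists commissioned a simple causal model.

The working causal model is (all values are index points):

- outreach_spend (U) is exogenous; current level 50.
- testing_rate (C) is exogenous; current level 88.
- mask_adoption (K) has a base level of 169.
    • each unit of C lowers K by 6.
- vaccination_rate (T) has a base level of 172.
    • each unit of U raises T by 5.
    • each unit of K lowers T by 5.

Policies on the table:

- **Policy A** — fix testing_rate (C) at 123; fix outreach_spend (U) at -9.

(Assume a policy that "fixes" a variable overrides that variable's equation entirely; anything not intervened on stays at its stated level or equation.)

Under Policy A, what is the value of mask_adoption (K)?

-569

Policy A (C := 123, U := -9):
  C = 123
  K = 169 − 6·123 = -569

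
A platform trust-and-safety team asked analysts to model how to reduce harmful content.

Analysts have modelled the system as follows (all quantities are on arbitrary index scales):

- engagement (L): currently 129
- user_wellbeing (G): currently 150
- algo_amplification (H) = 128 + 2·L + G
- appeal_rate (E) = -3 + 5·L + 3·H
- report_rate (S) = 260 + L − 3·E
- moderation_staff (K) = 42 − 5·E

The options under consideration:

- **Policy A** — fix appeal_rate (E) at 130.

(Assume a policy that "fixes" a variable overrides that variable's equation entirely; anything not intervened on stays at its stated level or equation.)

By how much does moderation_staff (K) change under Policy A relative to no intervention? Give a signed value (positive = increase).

10600

Baseline:
  L = 129
  G = 150
  H = 128 + 2·129 + 150 = 536
  E = -3 + 5·129 + 3·536 = 2250
  K = 42 − 5·2250 = -11208
Policy A (E := 130):
  L = 129
  G = 150
  H = 128 + 2·129 + 150 = 536
  E = 130
  K = 42 − 5·130 = -608
Change in K: -608 − (-11208) = 10600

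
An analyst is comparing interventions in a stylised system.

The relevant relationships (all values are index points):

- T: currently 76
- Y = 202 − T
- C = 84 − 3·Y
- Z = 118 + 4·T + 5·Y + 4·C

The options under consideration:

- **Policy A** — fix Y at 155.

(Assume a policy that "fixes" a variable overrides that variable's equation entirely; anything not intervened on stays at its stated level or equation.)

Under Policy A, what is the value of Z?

-327

Policy A (Y := 155):
  T = 76
  Y = 155
  C = 84 − 3·155 = -381
  Z = 118 + 4·76 + 5·155 + 4·(-381) = -327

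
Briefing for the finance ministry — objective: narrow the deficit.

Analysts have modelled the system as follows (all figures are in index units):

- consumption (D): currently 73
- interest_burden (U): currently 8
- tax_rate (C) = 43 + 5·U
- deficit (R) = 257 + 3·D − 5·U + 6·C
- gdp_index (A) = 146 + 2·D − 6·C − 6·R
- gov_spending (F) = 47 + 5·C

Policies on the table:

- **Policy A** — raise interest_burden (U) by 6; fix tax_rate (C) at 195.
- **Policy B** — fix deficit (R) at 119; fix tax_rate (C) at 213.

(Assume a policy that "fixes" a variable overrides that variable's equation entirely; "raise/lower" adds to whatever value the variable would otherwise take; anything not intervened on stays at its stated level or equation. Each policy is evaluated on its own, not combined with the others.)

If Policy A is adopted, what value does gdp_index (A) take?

Policy A (U + 6, C := 195):
  D = 73
  U = 8 + 6 = 14
  C = 195
  R = 257 + 3·73 − 5·14 + 6·195 = 1576
  A = 146 + 2·73 − 6·195 − 6·1576 = -10334

-10334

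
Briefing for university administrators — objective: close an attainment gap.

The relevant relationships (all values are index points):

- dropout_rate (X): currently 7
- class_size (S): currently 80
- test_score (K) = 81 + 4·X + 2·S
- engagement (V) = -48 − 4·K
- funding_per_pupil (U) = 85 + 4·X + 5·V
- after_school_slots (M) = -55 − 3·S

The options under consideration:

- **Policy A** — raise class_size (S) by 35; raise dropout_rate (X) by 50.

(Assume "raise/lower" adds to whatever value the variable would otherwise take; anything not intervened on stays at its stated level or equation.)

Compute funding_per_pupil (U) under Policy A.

Policy A (S + 35, X + 50):
  X = 7 + 50 = 57
  S = 80 + 35 = 115
  K = 81 + 4·57 + 2·115 = 539
  V = -48 − 4·539 = -2204
  U = 85 + 4·57 + 5·(-2204) = -10707

-10707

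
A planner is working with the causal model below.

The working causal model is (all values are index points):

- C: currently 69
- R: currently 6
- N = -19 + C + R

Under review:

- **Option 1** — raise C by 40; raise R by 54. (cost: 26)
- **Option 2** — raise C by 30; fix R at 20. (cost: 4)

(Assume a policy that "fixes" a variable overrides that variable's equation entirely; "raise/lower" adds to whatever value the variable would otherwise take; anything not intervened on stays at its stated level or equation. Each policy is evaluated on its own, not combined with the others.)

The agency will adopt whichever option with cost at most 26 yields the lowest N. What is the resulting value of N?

100

Option 1 (C + 40, R + 54):
  C = 69 + 40 = 109
  R = 6 + 54 = 60
  N = -19 + 109 + 60 = 150
Option 2 (C + 30, R := 20):
  C = 69 + 30 = 99
  R = 20
  N = -19 + 99 + 20 = 100
Comparing — Option 1: N=150, Option 2: N=100. Lowest is 100 (Option 2).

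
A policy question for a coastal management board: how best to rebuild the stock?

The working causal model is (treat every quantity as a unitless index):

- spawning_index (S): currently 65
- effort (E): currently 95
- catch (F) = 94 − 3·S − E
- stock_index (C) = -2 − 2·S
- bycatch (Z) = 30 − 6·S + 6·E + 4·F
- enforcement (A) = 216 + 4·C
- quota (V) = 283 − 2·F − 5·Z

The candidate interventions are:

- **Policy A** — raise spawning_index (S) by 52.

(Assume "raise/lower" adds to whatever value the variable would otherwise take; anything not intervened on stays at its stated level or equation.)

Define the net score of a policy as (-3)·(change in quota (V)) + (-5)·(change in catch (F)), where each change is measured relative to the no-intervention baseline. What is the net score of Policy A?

-14196

Baseline:
  S = 65
  E = 95
  F = 94 − 3·65 − 95 = -196
  Z = 30 − 6·65 + 6·95 + 4·(-196) = -574
  V = 283 − 2·(-196) − 5·(-574) = 3545
Policy A (S + 52):
  S = 65 + 52 = 117
  E = 95
  F = 94 − 3·117 − 95 = -352
  Z = 30 − 6·117 + 6·95 + 4·(-352) = -1510
  V = 283 − 2·(-352) − 5·(-1510) = 8537
ΔV = 8537 − 3545 = 4992; ΔF = -352 − (-196) = -156
Score = (-3)·4992 + (-5)·(-156) = -14196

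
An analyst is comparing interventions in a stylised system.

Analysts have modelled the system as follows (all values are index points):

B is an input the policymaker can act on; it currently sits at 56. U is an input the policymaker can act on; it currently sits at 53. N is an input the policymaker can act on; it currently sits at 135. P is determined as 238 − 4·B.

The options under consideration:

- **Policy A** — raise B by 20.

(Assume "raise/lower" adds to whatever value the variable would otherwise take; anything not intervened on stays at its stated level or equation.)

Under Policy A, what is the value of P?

-66

Policy A (B + 20):
  B = 56 + 20 = 76
  P = 238 − 4·76 = -66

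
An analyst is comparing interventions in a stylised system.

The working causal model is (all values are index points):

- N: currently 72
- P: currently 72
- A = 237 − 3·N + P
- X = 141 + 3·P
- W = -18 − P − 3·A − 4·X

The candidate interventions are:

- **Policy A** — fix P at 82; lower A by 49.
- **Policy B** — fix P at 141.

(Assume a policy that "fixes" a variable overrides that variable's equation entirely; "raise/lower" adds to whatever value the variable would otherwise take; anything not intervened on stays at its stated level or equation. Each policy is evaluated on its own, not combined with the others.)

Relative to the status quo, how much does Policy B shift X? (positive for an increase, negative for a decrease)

207

Baseline:
  P = 72
  X = 141 + 3·72 = 357
Policy B (P := 141):
  P = 141
  X = 141 + 3·141 = 564
Change in X: 564 − 357 = 207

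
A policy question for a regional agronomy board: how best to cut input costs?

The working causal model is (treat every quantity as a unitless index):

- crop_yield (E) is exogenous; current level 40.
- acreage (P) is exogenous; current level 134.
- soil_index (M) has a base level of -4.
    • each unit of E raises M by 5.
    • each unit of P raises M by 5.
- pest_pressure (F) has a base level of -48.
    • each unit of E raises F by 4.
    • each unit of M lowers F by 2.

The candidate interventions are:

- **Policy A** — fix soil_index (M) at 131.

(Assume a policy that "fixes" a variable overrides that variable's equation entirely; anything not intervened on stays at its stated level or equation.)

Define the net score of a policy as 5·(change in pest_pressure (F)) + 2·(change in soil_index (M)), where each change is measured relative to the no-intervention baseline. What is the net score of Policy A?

5880

Baseline:
  E = 40
  P = 134
  M = -4 + 5·40 + 5·134 = 866
  F = -48 + 4·40 − 2·866 = -1620
Policy A (M := 131):
  E = 40
  P = 134
  M = 131
  F = -48 + 4·40 − 2·131 = -150
ΔF = -150 − (-1620) = 1470; ΔM = 131 − 866 = -735
Score = 5·1470 + 2·(-735) = 5880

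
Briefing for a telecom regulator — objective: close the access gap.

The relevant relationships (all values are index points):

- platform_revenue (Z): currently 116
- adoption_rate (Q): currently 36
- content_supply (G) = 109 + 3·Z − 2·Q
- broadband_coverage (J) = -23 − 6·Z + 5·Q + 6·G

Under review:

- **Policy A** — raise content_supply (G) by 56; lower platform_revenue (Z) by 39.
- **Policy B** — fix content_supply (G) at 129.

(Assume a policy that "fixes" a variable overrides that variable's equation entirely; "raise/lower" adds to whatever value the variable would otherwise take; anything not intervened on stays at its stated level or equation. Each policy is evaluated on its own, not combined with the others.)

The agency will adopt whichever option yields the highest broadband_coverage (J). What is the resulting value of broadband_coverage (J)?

1639

Policy A (G + 56, Z − 39):
  Z = 116 − 39 = 77
  Q = 36
  G = 109 + 3·77 − 2·36 (+56 from intervention) = 324
  J = -23 − 6·77 + 5·36 + 6·324 = 1639
Policy B (G := 129):
  Z = 116
  Q = 36
  G = 129
  J = -23 − 6·116 + 5·36 + 6·129 = 235
Comparing — Policy A: J=1639, Policy B: J=235. Highest is 1639 (Policy A).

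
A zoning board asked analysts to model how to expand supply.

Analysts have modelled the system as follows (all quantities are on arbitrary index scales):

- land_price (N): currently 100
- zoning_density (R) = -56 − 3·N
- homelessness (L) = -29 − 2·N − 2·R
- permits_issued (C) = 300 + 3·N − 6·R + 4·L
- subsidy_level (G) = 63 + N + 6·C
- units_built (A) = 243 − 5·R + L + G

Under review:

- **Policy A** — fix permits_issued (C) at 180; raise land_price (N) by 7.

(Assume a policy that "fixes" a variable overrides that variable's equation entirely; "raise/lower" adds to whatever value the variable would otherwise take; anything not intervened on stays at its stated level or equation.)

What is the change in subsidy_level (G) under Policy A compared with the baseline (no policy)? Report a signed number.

-26921

Baseline:
  N = 100
  R = -56 − 3·100 = -356
  L = -29 − 2·100 − 2·(-356) = 483
  C = 300 + 3·100 − 6·(-356) + 4·483 = 4668
  G = 63 + 100 + 6·4668 = 28171
Policy A (C := 180, N + 7):
  N = 100 + 7 = 107
  R = -56 − 3·107 = -377
  L = -29 − 2·107 − 2·(-377) = 511
  C = 180
  G = 63 + 107 + 6·180 = 1250
Change in G: 1250 − 28171 = -26921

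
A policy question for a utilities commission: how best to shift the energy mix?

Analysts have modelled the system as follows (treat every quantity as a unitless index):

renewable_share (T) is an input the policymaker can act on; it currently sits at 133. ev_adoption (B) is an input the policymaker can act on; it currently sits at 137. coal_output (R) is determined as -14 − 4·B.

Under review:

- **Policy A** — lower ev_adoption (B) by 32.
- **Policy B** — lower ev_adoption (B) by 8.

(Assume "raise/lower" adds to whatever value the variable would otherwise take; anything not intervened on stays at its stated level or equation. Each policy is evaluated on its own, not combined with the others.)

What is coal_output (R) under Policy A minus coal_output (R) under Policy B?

Policy A (B − 32):
  B = 137 − 32 = 105
  R = -14 − 4·105 = -434
Policy B (B − 8):
  B = 137 − 8 = 129
  R = -14 − 4·129 = -530
R: -434 − (-530) = 96

96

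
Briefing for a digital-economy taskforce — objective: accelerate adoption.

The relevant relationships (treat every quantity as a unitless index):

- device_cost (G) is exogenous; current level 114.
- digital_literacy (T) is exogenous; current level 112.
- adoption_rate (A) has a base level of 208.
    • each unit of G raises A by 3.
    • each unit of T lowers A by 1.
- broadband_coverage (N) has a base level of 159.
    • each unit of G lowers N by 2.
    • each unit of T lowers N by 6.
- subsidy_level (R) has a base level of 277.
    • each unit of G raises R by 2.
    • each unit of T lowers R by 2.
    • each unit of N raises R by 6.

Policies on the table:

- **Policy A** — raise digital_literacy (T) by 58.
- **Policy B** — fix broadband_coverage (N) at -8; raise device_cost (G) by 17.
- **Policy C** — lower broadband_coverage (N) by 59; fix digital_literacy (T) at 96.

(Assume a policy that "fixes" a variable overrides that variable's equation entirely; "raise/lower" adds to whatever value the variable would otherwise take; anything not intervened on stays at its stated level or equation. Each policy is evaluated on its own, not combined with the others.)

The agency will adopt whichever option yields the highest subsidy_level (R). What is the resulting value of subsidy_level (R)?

267

Policy A (T + 58):
  G = 114
  T = 112 + 58 = 170
  N = 159 − 2·114 − 6·170 = -1089
  R = 277 + 2·114 − 2·170 + 6·(-1089) = -6369
Policy B (N := -8, G + 17):
  G = 114 + 17 = 131
  T = 112
  N = -8
  R = 277 + 2·131 − 2·112 + 6·(-8) = 267
Policy C (N − 59, T := 96):
  G = 114
  T = 96
  N = 159 − 2·114 − 6·96 (−59 from intervention) = -704
  R = 277 + 2·114 − 2·96 + 6·(-704) = -3911
Comparing — Policy A: R=-6369, Policy B: R=267, Policy C: R=-3911. Highest is 267 (Policy B).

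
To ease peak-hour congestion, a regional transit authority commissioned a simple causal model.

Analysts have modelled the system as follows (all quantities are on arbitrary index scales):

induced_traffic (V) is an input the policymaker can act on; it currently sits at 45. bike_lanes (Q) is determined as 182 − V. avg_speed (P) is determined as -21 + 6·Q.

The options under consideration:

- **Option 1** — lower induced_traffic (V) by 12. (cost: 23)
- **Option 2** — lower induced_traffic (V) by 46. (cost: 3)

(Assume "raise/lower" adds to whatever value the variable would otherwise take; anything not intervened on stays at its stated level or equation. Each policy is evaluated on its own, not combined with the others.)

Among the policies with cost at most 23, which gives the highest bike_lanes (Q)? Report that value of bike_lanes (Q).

183

Option 1 (V − 12):
  V = 45 − 12 = 33
  Q = 182 − 33 = 149
Option 2 (V − 46):
  V = 45 − 46 = -1
  Q = 182 − (-1) = 183
Comparing — Option 1: Q=149, Option 2: Q=183. Highest is 183 (Option 2).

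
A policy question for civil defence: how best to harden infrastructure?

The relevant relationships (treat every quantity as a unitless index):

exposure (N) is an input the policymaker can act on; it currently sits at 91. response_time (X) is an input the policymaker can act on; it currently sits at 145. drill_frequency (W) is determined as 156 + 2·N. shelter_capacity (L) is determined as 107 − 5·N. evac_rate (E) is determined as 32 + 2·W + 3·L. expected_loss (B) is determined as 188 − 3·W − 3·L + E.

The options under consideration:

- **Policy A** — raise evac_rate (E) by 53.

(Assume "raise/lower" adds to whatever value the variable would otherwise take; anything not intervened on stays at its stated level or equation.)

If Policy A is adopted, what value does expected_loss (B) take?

Policy A (E + 53):
  N = 91
  W = 156 + 2·91 = 338
  L = 107 − 5·91 = -348
  E = 32 + 2·338 + 3·(-348) (+53 from intervention) = -283
  B = 188 − 3·338 − 3·(-348) + (-283) = -65

-65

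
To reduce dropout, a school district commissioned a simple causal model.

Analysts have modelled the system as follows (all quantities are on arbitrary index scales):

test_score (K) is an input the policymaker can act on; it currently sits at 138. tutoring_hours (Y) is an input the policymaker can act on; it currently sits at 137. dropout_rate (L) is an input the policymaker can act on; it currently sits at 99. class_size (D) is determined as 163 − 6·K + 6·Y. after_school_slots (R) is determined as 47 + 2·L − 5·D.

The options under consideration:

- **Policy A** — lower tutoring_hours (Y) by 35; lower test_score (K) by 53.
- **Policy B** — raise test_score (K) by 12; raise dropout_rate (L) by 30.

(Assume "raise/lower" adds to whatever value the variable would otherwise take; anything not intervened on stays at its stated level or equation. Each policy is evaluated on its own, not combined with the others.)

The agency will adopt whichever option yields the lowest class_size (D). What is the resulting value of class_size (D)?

85

Policy A (Y − 35, K − 53):
  K = 138 − 53 = 85
  Y = 137 − 35 = 102
  D = 163 − 6·85 + 6·102 = 265
Policy B (K + 12, L + 30):
  K = 138 + 12 = 150
  Y = 137
  D = 163 − 6·150 + 6·137 = 85
Comparing — Policy A: D=265, Policy B: D=85. Lowest is 85 (Policy B).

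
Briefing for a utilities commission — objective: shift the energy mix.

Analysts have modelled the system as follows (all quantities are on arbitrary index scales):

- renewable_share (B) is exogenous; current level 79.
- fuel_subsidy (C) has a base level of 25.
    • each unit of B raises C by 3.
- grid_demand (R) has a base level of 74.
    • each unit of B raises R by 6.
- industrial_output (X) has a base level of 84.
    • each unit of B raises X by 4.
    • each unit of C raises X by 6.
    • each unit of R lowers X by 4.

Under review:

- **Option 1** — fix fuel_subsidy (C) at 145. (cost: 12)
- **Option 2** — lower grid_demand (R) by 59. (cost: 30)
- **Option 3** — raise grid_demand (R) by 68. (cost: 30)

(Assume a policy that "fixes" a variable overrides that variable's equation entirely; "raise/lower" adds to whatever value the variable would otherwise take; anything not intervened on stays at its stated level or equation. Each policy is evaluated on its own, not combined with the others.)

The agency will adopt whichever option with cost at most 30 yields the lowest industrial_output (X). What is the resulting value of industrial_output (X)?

-922

Option 1 (C := 145):
  B = 79
  C = 145
  R = 74 + 6·79 = 548
  X = 84 + 4·79 + 6·145 − 4·548 = -922
Option 2 (R − 59):
  B = 79
  C = 25 + 3·79 = 262
  R = 74 + 6·79 (−59 from intervention) = 489
  X = 84 + 4·79 + 6·262 − 4·489 = 16
Option 3 (R + 68):
  B = 79
  C = 25 + 3·79 = 262
  R = 74 + 6·79 (+68 from intervention) = 616
  X = 84 + 4·79 + 6·262 − 4·616 = -492
Comparing — Option 1: X=-922, Option 2: X=16, Option 3: X=-492. Lowest is -922 (Option 1).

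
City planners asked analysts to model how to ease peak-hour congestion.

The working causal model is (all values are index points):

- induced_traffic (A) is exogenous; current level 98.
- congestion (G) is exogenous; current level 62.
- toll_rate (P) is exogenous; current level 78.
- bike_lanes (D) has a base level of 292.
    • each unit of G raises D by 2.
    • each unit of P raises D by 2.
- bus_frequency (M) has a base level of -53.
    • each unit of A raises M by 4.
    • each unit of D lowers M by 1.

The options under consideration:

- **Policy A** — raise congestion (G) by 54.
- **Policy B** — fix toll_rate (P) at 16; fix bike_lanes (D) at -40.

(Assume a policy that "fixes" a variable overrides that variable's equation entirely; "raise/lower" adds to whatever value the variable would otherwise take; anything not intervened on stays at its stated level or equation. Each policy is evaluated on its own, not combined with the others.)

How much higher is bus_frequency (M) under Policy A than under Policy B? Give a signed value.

-720

Policy A (G + 54):
  A = 98
  G = 62 + 54 = 116
  P = 78
  D = 292 + 2·116 + 2·78 = 680
  M = -53 + 4·98 − 680 = -341
Policy B (P := 16, D := -40):
  A = 98
  G = 62
  P = 16
  D = -40
  M = -53 + 4·98 − (-40) = 379
M: -341 − 379 = -720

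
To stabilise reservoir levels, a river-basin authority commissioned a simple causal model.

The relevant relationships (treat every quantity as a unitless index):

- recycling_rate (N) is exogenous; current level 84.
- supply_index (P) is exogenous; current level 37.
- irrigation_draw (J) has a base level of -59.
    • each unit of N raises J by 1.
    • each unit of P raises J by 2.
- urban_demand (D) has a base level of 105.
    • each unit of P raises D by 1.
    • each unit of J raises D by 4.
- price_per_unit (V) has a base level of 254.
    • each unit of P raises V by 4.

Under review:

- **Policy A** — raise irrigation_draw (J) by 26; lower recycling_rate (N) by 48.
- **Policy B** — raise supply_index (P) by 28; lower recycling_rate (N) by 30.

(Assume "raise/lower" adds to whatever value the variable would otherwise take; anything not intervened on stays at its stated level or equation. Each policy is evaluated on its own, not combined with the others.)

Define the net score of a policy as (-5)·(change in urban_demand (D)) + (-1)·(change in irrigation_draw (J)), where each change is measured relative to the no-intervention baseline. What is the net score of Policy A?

Baseline:
  N = 84
  P = 37
  J = -59 + 84 + 2·37 = 99
  D = 105 + 37 + 4·99 = 538
Policy A (J + 26, N − 48):
  N = 84 − 48 = 36
  P = 37
  J = -59 + 36 + 2·37 (+26 from intervention) = 77
  D = 105 + 37 + 4·77 = 450
ΔD = 450 − 538 = -88; ΔJ = 77 − 99 = -22
Score = (-5)·(-88) + (-1)·(-22) = 462

462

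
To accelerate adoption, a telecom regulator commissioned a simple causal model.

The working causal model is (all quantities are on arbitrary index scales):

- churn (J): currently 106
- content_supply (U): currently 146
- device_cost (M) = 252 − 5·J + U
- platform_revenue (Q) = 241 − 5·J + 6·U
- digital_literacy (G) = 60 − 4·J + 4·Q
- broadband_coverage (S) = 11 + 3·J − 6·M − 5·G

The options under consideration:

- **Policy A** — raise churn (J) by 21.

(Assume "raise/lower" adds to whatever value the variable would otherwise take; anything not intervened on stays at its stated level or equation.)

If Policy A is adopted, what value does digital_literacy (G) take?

1480

Policy A (J + 21):
  J = 106 + 21 = 127
  U = 146
  Q = 241 − 5·127 + 6·146 = 482
  G = 60 − 4·127 + 4·482 = 1480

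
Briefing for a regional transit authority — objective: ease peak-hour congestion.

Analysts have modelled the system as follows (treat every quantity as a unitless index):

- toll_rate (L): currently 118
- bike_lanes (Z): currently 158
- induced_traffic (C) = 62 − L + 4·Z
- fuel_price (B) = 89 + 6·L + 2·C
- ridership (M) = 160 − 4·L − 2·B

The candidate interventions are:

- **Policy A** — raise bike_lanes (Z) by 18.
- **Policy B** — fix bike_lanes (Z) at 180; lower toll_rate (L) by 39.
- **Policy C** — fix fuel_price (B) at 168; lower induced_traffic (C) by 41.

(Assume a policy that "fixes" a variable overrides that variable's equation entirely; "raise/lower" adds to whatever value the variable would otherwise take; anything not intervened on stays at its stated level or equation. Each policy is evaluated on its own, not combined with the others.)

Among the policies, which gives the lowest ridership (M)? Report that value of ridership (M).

-4498

Policy A (Z + 18):
  L = 118
  Z = 158 + 18 = 176
  C = 62 − 118 + 4·176 = 648
  B = 89 + 6·118 + 2·648 = 2093
  M = 160 − 4·118 − 2·2093 = -4498
Policy B (Z := 180, L − 39):
  L = 118 − 39 = 79
  Z = 180
  C = 62 − 79 + 4·180 = 703
  B = 89 + 6·79 + 2·703 = 1969
  M = 160 − 4·79 − 2·1969 = -4094
Policy C (B := 168, C − 41):
  L = 118
  Z = 158
  C = 62 − 118 + 4·158 (−41 from intervention) = 535
  B = 168
  M = 160 − 4·118 − 2·168 = -648
Comparing — Policy A: M=-4498, Policy B: M=-4094, Policy C: M=-648. Lowest is -4498 (Policy A).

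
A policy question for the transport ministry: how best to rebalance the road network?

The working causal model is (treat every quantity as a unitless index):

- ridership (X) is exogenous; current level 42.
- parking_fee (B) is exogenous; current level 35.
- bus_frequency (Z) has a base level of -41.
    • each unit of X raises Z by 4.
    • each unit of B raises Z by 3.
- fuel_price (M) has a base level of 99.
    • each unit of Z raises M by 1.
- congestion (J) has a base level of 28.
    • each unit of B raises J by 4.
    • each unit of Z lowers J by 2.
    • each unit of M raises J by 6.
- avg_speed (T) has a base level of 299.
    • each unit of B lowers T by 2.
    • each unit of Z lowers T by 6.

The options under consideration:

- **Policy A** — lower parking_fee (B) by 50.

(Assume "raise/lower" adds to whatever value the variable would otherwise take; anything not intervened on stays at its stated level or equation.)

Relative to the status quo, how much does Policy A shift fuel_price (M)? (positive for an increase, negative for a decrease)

-150

Baseline:
  X = 42
  B = 35
  Z = -41 + 4·42 + 3·35 = 232
  M = 99 + 232 = 331
Policy A (B − 50):
  X = 42
  B = 35 − 50 = -15
  Z = -41 + 4·42 + 3·(-15) = 82
  M = 99 + 82 = 181
Change in M: 181 − 331 = -150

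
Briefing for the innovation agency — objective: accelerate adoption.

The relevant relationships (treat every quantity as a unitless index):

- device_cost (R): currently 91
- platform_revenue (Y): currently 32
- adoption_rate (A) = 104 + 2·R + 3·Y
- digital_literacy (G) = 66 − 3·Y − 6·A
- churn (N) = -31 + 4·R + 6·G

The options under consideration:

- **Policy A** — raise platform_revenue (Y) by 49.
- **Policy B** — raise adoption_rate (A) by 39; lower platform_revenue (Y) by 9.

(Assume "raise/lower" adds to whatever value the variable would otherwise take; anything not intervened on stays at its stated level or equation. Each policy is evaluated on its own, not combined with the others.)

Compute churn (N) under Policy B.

Policy B (A + 39, Y − 9):
  R = 91
  Y = 32 − 9 = 23
  A = 104 + 2·91 + 3·23 (+39 from intervention) = 394
  G = 66 − 3·23 − 6·394 = -2367
  N = -31 + 4·91 + 6·(-2367) = -13869

-13869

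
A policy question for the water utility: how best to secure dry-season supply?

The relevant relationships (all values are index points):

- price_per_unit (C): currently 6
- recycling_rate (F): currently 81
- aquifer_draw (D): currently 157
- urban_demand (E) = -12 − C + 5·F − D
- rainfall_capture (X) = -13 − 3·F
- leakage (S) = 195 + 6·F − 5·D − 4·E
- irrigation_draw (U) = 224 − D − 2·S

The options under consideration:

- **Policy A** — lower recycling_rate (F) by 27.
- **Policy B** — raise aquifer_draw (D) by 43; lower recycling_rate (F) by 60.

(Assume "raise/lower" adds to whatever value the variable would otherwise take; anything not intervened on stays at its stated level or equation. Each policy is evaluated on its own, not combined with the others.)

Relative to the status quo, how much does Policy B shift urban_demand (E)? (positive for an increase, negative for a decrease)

-343

Baseline:
  C = 6
  F = 81
  D = 157
  E = -12 − 6 + 5·81 − 157 = 230
Policy B (D + 43, F − 60):
  C = 6
  F = 81 − 60 = 21
  D = 157 + 43 = 200
  E = -12 − 6 + 5·21 − 200 = -113
Change in E: -113 − 230 = -343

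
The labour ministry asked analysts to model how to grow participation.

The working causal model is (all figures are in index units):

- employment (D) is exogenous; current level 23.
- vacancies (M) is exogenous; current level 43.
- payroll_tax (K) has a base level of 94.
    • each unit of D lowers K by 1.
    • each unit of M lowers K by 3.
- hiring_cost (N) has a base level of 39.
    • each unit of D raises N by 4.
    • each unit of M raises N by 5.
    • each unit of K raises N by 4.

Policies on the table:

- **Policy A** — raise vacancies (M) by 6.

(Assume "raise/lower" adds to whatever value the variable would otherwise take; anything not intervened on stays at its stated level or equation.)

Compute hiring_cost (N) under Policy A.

Policy A (M + 6):
  D = 23
  M = 43 + 6 = 49
  K = 94 − 23 − 3·49 = -76
  N = 39 + 4·23 + 5·49 + 4·(-76) = 72

72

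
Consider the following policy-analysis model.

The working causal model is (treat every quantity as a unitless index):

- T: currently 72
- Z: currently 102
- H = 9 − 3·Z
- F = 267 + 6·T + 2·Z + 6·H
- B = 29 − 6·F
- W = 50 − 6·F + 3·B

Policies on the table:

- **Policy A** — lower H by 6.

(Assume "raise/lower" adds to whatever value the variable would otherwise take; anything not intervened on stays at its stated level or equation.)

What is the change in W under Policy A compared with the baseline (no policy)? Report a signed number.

864

Baseline:
  T = 72
  Z = 102
  H = 9 − 3·102 = -297
  F = 267 + 6·72 + 2·102 + 6·(-297) = -879
  B = 29 − 6·(-879) = 5303
  W = 50 − 6·(-879) + 3·5303 = 21233
Policy A (H − 6):
  T = 72
  Z = 102
  H = 9 − 3·102 (−6 from intervention) = -303
  F = 267 + 6·72 + 2·102 + 6·(-303) = -915
  B = 29 − 6·(-915) = 5519
  W = 50 − 6·(-915) + 3·5519 = 22097
Change in W: 22097 − 21233 = 864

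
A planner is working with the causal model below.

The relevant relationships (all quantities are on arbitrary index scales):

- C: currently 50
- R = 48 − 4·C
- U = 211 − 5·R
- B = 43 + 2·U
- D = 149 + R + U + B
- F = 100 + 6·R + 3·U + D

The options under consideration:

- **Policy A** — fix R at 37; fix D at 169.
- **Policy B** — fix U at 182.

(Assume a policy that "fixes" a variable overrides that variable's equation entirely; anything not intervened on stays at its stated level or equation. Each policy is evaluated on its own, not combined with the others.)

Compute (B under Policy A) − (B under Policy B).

-312

Policy A (R := 37, D := 169):
  C = 50
  R = 37
  U = 211 − 5·37 = 26
  B = 43 + 2·26 = 95
Policy B (U := 182):
  C = 50
  R = 48 − 4·50 = -152
  U = 182
  B = 43 + 2·182 = 407
B: 95 − 407 = -312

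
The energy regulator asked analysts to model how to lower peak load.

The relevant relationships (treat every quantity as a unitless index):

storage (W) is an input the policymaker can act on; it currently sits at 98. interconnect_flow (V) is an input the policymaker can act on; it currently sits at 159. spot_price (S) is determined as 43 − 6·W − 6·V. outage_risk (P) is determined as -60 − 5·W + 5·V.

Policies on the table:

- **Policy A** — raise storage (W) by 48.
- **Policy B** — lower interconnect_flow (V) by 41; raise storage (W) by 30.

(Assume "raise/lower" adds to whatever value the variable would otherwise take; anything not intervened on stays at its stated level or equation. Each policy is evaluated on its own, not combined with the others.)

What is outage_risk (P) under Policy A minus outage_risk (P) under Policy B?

115

Policy A (W + 48):
  W = 98 + 48 = 146
  V = 159
  P = -60 − 5·146 + 5·159 = 5
Policy B (V − 41, W + 30):
  W = 98 + 30 = 128
  V = 159 − 41 = 118
  P = -60 − 5·128 + 5·118 = -110
P: 5 − (-110) = 115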